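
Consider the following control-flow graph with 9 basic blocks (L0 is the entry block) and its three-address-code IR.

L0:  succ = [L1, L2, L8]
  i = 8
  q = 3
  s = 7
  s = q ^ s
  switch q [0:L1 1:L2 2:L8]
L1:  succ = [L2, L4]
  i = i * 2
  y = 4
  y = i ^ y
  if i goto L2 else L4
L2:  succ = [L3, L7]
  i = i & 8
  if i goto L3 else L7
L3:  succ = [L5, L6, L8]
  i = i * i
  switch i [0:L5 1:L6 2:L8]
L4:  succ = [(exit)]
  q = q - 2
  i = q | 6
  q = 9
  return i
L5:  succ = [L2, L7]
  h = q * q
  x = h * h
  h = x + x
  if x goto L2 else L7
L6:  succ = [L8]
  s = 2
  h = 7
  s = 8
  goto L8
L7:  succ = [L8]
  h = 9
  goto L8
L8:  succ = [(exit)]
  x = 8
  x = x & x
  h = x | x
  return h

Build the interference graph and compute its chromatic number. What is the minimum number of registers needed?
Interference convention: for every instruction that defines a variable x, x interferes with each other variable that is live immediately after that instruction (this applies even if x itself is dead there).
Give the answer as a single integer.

def/use:
  L0 def {i,q,s} use ∅
  L1 def {i,y} use {i}
  L2 def {i} use {i}
  L3 def {i} use {i}
  L4 def {i,q} use {q}
  L5 def {h,x} use {q}
  L6 def {h,s} use ∅
  L7 def {h} use ∅
  L8 def {h,x} use ∅

Liveness:
  L0 li=∅ lo={i,q}
  L1 li={i,q} lo={i,q}
  L2 li={i,q} lo={i,q}
  L3 li={i,q} lo={i,q}
  L4 li={q} lo=∅
  L5 li={i,q} lo={i,q}
  L6 li=∅ lo=∅
  L7 li=∅ lo=∅
  L8 li=∅ lo=∅

Conflict graph:
  h↔{i,q,x}
  i↔{h,q,s,x,y}
  q↔{h,i,s,x,y}
  s↔{i,q}
  x↔{h,i,q}
  y↔{i,q}

Colouring:
  {h,i,q,x} pairwise interfere (4-clique) ⇒ χ ≥ 4
  4-colouring: c0={i}  c1={q}  c2={h,s,y}  c3={x}
  χ = 4

Answer: 4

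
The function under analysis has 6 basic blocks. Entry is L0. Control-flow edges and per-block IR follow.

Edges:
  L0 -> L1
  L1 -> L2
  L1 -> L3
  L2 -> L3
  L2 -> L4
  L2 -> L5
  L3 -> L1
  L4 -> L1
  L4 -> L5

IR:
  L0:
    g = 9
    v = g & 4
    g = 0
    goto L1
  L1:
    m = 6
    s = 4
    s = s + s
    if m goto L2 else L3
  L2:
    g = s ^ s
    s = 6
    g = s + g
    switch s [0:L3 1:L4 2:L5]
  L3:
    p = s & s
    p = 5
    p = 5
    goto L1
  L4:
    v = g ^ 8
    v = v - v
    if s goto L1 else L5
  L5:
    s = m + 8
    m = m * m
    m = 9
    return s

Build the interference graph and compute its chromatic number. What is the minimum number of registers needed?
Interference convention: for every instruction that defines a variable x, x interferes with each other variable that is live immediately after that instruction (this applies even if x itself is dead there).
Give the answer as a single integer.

def/use:
  L0: {g,v} / ∅
  L1: {m,s} / ∅
  L2: {g,s} / {s}
  L3: {p} / {s}
  L4: {v} / {g,s}
  L5: {m,s} / {m}

Backward fixpoint:
  L0 li=∅ lo=∅
  L1 li=∅ lo={m,s}
  L2 li={m,s} lo={g,m,s}
  L3 li={s} lo=∅
  L4 li={g,m,s} lo={m}
  L5 li={m} lo=∅

Conflict graph:
  g: {m,s}
  m: {g,s,v}
  p: ∅
  s: {g,m,v}
  v: {m,s}

Colouring:
  {g,m,s} pairwise interfere (3-clique) ⇒ χ ≥ 3
  3-colouring: r0={m,p}  r1={s}  r2={g,v}
  χ = 3

Answer: 3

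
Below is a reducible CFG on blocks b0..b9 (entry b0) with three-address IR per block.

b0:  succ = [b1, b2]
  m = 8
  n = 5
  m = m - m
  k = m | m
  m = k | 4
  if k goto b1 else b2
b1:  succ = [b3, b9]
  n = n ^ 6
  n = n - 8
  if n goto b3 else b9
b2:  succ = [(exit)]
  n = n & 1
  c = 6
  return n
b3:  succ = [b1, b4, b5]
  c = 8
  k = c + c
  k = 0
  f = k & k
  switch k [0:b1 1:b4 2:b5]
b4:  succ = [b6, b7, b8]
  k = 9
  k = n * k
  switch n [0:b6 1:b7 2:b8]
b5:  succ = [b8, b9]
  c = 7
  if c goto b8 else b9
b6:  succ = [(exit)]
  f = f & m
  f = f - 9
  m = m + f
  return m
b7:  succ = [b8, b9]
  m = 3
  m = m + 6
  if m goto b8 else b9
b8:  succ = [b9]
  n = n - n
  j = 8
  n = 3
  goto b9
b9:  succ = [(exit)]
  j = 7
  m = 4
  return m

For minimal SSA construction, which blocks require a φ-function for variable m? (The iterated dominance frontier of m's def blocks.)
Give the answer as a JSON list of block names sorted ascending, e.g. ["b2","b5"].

idom tree: b1←b0 b2←b0 b3←b1 b4←b3 b5←b3 b6←b4 b7←b4 b8←b3 b9←b1
Join-block Dom:
  b1: preds {b0,b3}: {b0} ∩ {b0,b1,b3} = {b0}; idom=b0
  b8: preds {b4,b5,b7}: {b0,b1,b3,b4} ∩ {b0,b1,b3,b5} ∩ {b0,b1,b3,b4,b7} = {b0,b1,b3}; idom=b3
  b9: preds {b1,b5,b7,b8}: {b0,b1} ∩ {b0,b1,b3,b5} ∩ {b0,b1,b3,b4,b7} ∩ {b0,b1,b3,b8} = {b0,b1}; idom=b1

DF walk-up:
  b1←b0: walk · to b0
  b1←b3: walk b3→b1 to b0
  b8←b4: walk b4 to b3
  b8←b5: walk b5 to b3
  b8←b7: walk b7→b4 to b3
  b9←b1: walk · to b1
  b9←b5: walk b5→b3 to b1
  b9←b7: walk b7→b4→b3 to b1
  b9←b8: walk b8→b3 to b1
  b0 → ∅
  b1 → {b1}
  b2 → ∅
  b3 → {b1,b9}
  b4 → {b8,b9}
  b5 → {b8,b9}
  b6 → ∅
  b7 → {b8,b9}
  b8 → {b9}
  b9 → ∅

φ for m: defs {b0,b6,b7,b9}
  DF⁺ = {b8,b9}

Answer: ["b8", "b9"]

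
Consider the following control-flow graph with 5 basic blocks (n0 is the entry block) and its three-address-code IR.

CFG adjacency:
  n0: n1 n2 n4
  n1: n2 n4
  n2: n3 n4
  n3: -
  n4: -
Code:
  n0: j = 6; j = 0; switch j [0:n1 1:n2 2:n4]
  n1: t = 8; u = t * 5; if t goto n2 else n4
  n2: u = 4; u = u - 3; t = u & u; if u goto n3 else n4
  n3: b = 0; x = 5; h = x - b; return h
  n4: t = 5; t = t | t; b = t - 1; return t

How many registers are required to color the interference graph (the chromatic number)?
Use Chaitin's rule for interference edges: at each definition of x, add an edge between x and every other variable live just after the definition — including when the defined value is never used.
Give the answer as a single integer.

Answer: 2

Working:
Block summaries:
  n0: def={j} ue=∅
  n1: def={t,u} ue=∅
  n2: def={t,u} ue=∅
  n3: def={b,h,x} ue=∅
  n4: def={b,t} ue=∅

Backward fixpoint:
  live n0: ∅→∅
  live n1: ∅→∅
  live n2: ∅→∅
  live n3: ∅→∅
  live n4: ∅→∅

Interfere edges:
  b — {t,x}
  h — ∅
  j — ∅
  t — {b,u}
  u — {t}
  x — {b}

Registers:
  {b,t} pairwise interfere (2-clique) ⇒ χ ≥ 2
  assign b→R0 h→R0 j→R0 t→R1 u→R0 x→R1 — no edge inside a register ⇒ χ ≤ 2
  χ = 2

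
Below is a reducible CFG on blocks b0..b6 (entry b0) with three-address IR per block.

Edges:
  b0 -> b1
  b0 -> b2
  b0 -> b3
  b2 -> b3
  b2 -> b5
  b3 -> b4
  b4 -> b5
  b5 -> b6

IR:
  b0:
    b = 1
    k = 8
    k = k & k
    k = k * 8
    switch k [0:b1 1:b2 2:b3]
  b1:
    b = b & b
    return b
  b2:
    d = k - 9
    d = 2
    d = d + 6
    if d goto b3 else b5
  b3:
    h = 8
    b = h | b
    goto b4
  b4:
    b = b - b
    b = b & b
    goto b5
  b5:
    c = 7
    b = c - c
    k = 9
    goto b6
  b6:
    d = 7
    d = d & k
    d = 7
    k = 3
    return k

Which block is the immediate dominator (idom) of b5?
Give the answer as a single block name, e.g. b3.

idom tree: b1←b0 b2←b0 b3←b0 b4←b3 b5←b0 b6←b5
Join-block Dom:
  b3: preds {b0,b2}: {b0} ∩ {b0,b2} = {b0}; idom=b0
  b5: preds {b2,b4}: {b0,b2} ∩ {b0,b3,b4} = {b0}; idom=b0

idom(b5) = b0

Answer: b0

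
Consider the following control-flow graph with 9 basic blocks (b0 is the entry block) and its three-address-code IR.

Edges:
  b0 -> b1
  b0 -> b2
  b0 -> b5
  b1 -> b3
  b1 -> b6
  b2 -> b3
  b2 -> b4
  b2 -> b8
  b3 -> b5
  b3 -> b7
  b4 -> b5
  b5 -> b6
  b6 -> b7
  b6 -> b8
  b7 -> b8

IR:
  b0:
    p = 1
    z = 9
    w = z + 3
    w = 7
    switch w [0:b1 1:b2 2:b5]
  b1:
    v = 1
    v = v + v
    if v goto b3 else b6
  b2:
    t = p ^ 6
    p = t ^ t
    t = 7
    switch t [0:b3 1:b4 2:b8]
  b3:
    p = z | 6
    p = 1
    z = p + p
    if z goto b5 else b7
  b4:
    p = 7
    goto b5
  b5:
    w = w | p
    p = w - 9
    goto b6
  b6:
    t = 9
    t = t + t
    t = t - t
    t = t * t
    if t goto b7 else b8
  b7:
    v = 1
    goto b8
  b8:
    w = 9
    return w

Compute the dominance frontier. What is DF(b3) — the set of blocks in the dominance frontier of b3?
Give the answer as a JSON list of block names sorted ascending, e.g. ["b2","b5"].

idom tree: b1←b0 b2←b0 b3←b0 b4←b2 b5←b0 b6←b0 b7←b0 b8←b0
Dom∩ at merges:
  b3: preds {b1,b2}: {b0,b1} ∩ {b0,b2} = {b0}; idom=b0
  b5: preds {b0,b3,b4}: {b0} ∩ {b0,b3} ∩ {b0,b2,b4} = {b0}; idom=b0
  b6: preds {b1,b5}: {b0,b1} ∩ {b0,b5} = {b0}; idom=b0
  b7: preds {b3,b6}: {b0,b3} ∩ {b0,b6} = {b0}; idom=b0
  b8: preds {b2,b6,b7}: {b0,b2} ∩ {b0,b6} ∩ {b0,b7} = {b0}; idom=b0

DF derivation:
  b3←b1: walk b1 to b0
  b3←b2: walk b2 to b0
  b5←b0: walk · to b0
  b5←b3: walk b3 to b0
  b5←b4: walk b4→b2 to b0
  b6←b1: walk b1 to b0
  b6←b5: walk b5 to b0
  b7←b3: walk b3 to b0
  b7←b6: walk b6 to b0
  b8←b2: walk b2 to b0
  b8←b6: walk b6 to b0
  b8←b7: walk b7 to b0
  b0 → ∅
  b1 → {b3,b6}
  b2 → {b3,b5,b8}
  b3 → {b5,b7}
  b4 → {b5}
  b5 → {b6}
  b6 → {b7,b8}
  b7 → {b8}
  b8 → ∅

DF(b3) = ["b5", "b7"]

Answer: ["b5", "b7"]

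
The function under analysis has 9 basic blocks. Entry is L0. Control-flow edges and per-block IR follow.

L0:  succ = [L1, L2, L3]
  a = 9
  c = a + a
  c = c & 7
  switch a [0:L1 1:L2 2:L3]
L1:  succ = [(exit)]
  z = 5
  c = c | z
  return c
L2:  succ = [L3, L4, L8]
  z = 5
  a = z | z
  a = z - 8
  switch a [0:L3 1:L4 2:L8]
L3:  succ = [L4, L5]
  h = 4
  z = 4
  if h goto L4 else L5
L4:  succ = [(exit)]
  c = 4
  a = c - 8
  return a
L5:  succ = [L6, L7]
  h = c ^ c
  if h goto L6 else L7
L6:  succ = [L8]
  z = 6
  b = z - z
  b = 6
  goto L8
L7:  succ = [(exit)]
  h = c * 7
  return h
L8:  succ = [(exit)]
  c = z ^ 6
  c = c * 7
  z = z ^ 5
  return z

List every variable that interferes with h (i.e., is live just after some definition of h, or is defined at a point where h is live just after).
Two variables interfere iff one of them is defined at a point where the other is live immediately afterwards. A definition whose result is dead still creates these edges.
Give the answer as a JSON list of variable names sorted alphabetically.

Answer: ["c", "z"]

Analysis:
Per-block:
  L0: def={a,c} ue=∅
  L1: def={c,z} ue={c}
  L2: def={a,z} ue=∅
  L3: def={h,z} ue=∅
  L4: def={a,c} ue=∅
  L5: def={h} ue={c}
  L6: def={b,z} ue=∅
  L7: def={h} ue={c}
  L8: def={c,z} ue={z}

Live sets:
  L0: in=∅ out={c}
  L1: in={c} out=∅
  L2: in={c} out={c,z}
  L3: in={c} out={c}
  L4: in=∅ out=∅
  L5: in={c} out={c}
  L6: in=∅ out={z}
  L7: in={c} out=∅
  L8: in={z} out=∅

Conflict graph:
  a: {c,z}
  b: {z}
  c: {a,h,z}
  h: {c,z}
  z: {a,b,c,h}

N(h) = ["c", "z"]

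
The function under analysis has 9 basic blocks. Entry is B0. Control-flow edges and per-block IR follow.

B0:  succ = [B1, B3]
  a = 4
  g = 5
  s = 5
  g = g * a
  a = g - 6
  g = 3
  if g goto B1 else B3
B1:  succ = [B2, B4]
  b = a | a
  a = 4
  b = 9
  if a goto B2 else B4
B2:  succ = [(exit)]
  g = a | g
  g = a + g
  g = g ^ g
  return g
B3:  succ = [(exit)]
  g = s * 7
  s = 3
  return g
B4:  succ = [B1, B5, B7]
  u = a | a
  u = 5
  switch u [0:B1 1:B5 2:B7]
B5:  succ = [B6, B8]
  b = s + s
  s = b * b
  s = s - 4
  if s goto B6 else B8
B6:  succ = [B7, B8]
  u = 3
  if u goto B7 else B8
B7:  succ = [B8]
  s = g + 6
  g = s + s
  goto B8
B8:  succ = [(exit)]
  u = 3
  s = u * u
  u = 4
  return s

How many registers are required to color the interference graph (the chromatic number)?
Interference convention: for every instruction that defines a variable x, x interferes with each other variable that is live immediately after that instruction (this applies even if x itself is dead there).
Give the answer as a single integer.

def/use:
  B0: def={a,g,s} ue=∅
  B1: def={a,b} ue={a}
  B2: def={g} ue={a,g}
  B3: def={g,s} ue={s}
  B4: def={u} ue={a}
  B5: def={b,s} ue={s}
  B6: def={u} ue=∅
  B7: def={g,s} ue={g}
  B8: def={s,u} ue=∅

Live sets:
  live B0: ∅→{a,g,s}
  live B1: {a,g,s}→{a,g,s}
  live B2: {a,g}→∅
  live B3: {s}→∅
  live B4: {a,g,s}→{a,g,s}
  live B5: {g,s}→{g}
  live B6: {g}→{g}
  live B7: {g}→∅
  live B8: ∅→∅

Interference:
  a — {b,g,s,u}
  b — {a,g,s}
  g — {a,b,s,u}
  s — {a,b,g,u}
  u — {a,g,s}

Registers:
  clique {a,b,g,s} ⇒ need ≥ 4
  4-colouring: R0={a}  R1={g}  R2={s}  R3={b,u}
  χ = 4

Answer: 4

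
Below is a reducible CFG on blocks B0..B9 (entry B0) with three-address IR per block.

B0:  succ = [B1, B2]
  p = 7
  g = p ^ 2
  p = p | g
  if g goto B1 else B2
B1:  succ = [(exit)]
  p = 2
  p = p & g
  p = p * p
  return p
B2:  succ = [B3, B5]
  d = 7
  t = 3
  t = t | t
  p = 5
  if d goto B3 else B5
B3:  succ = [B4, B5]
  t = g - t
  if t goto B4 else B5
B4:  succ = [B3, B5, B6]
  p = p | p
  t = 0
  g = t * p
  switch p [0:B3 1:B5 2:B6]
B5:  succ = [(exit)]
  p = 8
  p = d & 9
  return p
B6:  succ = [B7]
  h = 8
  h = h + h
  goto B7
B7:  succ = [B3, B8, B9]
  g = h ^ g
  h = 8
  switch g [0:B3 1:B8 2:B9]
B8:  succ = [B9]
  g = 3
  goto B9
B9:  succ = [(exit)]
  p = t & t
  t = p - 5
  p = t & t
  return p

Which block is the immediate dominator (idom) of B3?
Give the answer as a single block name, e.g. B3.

Answer: B2

Derivation:
idom tree: B1←B0 B2←B0 B3←B2 B4←B3 B5←B2 B6←B4 B7←B6 B8←B7 B9←B7
Join-block Dom:
  B3: preds {B2,B4,B7}: {B0,B2} ∩ {B0,B2,B3,B4} ∩ {B0,B2,B3,B4,B6,B7} = {B0,B2}; idom=B2
  B5: preds {B2,B3,B4}: {B0,B2} ∩ {B0,B2,B3} ∩ {B0,B2,B3,B4} = {B0,B2}; idom=B2
  B9: preds {B7,B8}: {B0,B2,B3,B4,B6,B7} ∩ {B0,B2,B3,B4,B6,B7,B8} = {B0,B2,B3,B4,B6,B7}; idom=B7

idom(B3) = B2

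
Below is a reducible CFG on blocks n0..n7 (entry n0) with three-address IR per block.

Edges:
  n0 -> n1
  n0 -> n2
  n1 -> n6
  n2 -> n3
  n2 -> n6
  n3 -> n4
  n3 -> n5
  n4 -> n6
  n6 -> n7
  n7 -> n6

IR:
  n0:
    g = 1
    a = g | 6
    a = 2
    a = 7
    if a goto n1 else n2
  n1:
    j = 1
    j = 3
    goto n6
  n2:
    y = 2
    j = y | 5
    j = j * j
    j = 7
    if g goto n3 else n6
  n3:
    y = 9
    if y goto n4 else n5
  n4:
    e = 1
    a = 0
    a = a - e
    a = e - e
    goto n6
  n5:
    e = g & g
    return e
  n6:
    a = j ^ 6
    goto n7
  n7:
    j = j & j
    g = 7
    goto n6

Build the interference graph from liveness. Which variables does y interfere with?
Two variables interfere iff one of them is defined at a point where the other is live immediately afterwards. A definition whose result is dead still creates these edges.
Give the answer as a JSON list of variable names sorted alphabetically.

Per-block:
  n0 def {a,g} use ∅
  n1 def {j} use ∅
  n2 def {j,y} use {g}
  n3 def {y} use ∅
  n4 def {a,e} use ∅
  n5 def {e} use {g}
  n6 def {a} use {j}
  n7 def {g,j} use {j}

Backward fixpoint:
  live n0: ∅→{g}
  live n1: ∅→{j}
  live n2: {g}→{g,j}
  live n3: {g,j}→{g,j}
  live n4: {j}→{j}
  live n5: {g}→∅
  live n6: {j}→{j}
  live n7: {j}→{j}

Interference:
  a — {e,g,j}
  e — {a,j}
  g — {a,j,y}
  j — {a,e,g,y}
  y — {g,j}

N(y) = ["g", "j"]

Answer: ["g", "j"]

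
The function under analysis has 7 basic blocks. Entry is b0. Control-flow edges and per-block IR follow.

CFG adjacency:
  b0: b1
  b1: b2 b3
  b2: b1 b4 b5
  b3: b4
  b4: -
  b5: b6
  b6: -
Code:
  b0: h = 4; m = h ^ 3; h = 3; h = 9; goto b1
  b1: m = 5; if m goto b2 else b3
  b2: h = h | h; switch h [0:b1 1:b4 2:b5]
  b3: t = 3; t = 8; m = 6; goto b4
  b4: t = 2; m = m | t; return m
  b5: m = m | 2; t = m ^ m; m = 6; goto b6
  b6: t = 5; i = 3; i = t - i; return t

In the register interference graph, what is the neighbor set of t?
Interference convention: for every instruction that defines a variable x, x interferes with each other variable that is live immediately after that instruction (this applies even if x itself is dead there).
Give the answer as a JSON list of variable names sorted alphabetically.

Per-block:
  b0 def {h,m} use ∅
  b1 def {m} use ∅
  b2 def {h} use {h}
  b3 def {m,t} use ∅
  b4 def {m,t} use {m}
  b5 def {m,t} use {m}
  b6 def {i,t} use ∅

Liveness:
  b0: in=∅ out={h}
  b1: in={h} out={h,m}
  b2: in={h,m} out={h,m}
  b3: in=∅ out={m}
  b4: in={m} out=∅
  b5: in={m} out=∅
  b6: in=∅ out=∅

Conflict graph:
  h — {m}
  i — {t}
  m — {h,t}
  t — {i,m}

N(t) = ["i", "m"]

Answer: ["i", "m"]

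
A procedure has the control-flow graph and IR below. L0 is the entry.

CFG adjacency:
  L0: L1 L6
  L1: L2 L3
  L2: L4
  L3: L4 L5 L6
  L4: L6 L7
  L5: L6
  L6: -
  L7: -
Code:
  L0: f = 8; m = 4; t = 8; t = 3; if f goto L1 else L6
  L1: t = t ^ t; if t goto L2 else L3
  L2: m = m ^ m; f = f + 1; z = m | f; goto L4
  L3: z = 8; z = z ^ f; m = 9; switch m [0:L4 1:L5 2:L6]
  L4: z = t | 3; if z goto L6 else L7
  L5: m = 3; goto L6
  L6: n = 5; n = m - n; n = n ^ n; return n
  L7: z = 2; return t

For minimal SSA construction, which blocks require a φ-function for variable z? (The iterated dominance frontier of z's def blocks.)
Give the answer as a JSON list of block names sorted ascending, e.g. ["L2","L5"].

idom tree: L1←L0 L2←L1 L3←L1 L4←L1 L5←L3 L6←L0 L7←L4
Dom at joins:
  L4: preds {L2,L3}: {L0,L1,L2} ∩ {L0,L1,L3} = {L0,L1}; idom=L1
  L6: preds {L0,L3,L4,L5}: {L0} ∩ {L0,L1,L3} ∩ {L0,L1,L4} ∩ {L0,L1,L3,L5} = {L0}; idom=L0

DF walk-up:
  L4←L2: walk L2 to L1
  L4←L3: walk L3 to L1
  L6←L0: walk · to L0
  L6←L3: walk L3→L1 to L0
  L6←L4: walk L4→L1 to L0
  L6←L5: walk L5→L3→L1 to L0
  L0 → ∅
  L1 → {L6}
  L2 → {L4}
  L3 → {L4,L6}
  L4 → {L6}
  L5 → {L6}
  L6 → ∅
  L7 → ∅

φ for z: defs {L2,L3,L4,L7}
  DF⁺ = {L4,L6}

Answer: ["L4", "L6"]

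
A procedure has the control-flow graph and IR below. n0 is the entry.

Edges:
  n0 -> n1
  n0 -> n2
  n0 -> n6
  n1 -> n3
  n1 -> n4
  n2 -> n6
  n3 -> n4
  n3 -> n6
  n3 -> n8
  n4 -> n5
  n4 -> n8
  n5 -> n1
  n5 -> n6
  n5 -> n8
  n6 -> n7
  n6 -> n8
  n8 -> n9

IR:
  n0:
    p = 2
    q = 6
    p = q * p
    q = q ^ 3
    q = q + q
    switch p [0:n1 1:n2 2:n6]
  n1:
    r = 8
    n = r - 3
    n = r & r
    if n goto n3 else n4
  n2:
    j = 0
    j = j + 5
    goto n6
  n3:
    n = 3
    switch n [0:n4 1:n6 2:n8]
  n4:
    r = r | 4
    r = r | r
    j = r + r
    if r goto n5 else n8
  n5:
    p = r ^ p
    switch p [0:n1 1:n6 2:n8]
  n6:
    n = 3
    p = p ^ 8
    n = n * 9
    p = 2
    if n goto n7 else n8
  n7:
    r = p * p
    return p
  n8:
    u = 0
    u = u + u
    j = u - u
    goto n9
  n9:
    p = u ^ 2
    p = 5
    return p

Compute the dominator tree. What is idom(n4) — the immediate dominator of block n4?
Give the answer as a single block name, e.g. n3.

idom tree: n1←n0 n2←n0 n3←n1 n4←n1 n5←n4 n6←n0 n7←n6 n8←n0 n9←n8
Dom∩ at merges:
  n1: preds {n0,n5}: {n0} ∩ {n0,n1,n4,n5} = {n0}; idom=n0
  n4: preds {n1,n3}: {n0,n1} ∩ {n0,n1,n3} = {n0,n1}; idom=n1
  n6: preds {n0,n2,n3,n5}: {n0} ∩ {n0,n2} ∩ {n0,n1,n3} ∩ {n0,n1,n4,n5} = {n0}; idom=n0
  n8: preds {n3,n4,n5,n6}: {n0,n1,n3} ∩ {n0,n1,n4} ∩ {n0,n1,n4,n5} ∩ {n0,n6} = {n0}; idom=n0

idom(n4) = n1

Answer: n1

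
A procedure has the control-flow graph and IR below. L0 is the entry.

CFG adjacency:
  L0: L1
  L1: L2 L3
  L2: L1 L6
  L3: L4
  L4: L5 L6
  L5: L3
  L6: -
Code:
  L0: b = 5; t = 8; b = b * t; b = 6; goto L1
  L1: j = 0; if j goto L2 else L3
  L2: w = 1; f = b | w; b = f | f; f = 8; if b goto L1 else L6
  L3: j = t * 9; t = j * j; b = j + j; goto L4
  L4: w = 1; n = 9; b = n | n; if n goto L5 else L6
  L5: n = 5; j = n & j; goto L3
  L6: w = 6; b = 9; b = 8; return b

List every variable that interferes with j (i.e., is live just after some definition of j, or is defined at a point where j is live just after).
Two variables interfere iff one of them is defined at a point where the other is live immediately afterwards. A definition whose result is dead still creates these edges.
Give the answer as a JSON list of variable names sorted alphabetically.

Answer: ["b", "n", "t", "w"]

Analysis:
Per-block:
  L0 def {b,t} use ∅
  L1 def {j} use ∅
  L2 def {b,f,w} use {b}
  L3 def {b,j,t} use {t}
  L4 def {b,n,w} use ∅
  L5 def {j,n} use {j}
  L6 def {b,w} use ∅

Live sets:
  live L0: ∅→{b,t}
  live L1: {b,t}→{b,t}
  live L2: {b,t}→{b,t}
  live L3: {t}→{j,t}
  live L4: {j,t}→{j,t}
  live L5: {j,t}→{t}
  live L6: ∅→∅

Interfere edges:
  b↔{f,j,n,t,w}
  f↔{b,t}
  j↔{b,n,t,w}
  n↔{b,j,t}
  t↔{b,f,j,n,w}
  w↔{b,j,t}

N(j) = ["b", "n", "t", "w"]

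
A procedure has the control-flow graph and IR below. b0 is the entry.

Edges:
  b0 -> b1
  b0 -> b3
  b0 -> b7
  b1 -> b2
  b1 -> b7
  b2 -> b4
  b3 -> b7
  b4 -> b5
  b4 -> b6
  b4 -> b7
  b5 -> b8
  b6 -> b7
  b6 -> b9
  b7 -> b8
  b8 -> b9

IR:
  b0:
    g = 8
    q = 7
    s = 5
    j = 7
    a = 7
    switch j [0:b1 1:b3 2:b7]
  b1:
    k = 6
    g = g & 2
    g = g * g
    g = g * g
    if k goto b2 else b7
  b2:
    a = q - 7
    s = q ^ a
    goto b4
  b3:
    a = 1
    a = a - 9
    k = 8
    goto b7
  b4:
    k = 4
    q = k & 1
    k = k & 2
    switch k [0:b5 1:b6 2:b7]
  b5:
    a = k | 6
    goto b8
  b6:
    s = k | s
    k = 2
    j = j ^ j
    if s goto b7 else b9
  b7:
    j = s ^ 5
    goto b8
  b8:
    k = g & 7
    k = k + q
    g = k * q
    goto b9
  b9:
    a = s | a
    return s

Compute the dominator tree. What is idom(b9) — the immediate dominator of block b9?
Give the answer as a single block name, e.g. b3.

Answer: b0

Analysis:
idom tree: b1←b0 b2←b1 b3←b0 b4←b2 b5←b4 b6←b4 b7←b0 b8←b0 b9←b0
Dom∩ at merges:
  b7: preds {b0,b1,b3,b4,b6}: {b0} ∩ {b0,b1} ∩ {b0,b3} ∩ {b0,b1,b2,b4} ∩ {b0,b1,b2,b4,b6} = {b0}; idom=b0
  b8: preds {b5,b7}: {b0,b1,b2,b4,b5} ∩ {b0,b7} = {b0}; idom=b0
  b9: preds {b6,b8}: {b0,b1,b2,b4,b6} ∩ {b0,b8} = {b0}; idom=b0

idom(b9) = b0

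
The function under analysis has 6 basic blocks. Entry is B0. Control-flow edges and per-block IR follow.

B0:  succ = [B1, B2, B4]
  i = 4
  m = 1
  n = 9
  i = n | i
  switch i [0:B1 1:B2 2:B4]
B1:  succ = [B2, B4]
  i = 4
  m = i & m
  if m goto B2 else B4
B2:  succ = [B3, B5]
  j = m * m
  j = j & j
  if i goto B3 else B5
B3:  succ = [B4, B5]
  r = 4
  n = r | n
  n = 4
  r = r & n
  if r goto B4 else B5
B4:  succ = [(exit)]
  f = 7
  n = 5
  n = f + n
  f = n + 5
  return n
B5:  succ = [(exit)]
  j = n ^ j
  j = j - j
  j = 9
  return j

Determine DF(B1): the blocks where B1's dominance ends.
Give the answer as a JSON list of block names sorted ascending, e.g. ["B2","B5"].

Answer: ["B2", "B4"]

Analysis:
idom tree: B1←B0 B2←B0 B3←B2 B4←B0 B5←B2
Join-block Dom:
  B2: preds {B0,B1}: {B0} ∩ {B0,B1} = {B0}; idom=B0
  B4: preds {B0,B1,B3}: {B0} ∩ {B0,B1} ∩ {B0,B2,B3} = {B0}; idom=B0
  B5: preds {B2,B3}: {B0,B2} ∩ {B0,B2,B3} = {B0,B2}; idom=B2

DF derivation:
  B2←B0: walk · to B0
  B2←B1: walk B1 to B0
  B4←B0: walk · to B0
  B4←B1: walk B1 to B0
  B4←B3: walk B3→B2 to B0
  B5←B2: walk · to B2
  B5←B3: walk B3 to B2
  B0: DF=∅
  B1: DF={B2,B4}
  B2: DF={B4}
  B3: DF={B4,B5}
  B4: DF=∅
  B5: DF=∅

DF(B1) = ["B2", "B4"]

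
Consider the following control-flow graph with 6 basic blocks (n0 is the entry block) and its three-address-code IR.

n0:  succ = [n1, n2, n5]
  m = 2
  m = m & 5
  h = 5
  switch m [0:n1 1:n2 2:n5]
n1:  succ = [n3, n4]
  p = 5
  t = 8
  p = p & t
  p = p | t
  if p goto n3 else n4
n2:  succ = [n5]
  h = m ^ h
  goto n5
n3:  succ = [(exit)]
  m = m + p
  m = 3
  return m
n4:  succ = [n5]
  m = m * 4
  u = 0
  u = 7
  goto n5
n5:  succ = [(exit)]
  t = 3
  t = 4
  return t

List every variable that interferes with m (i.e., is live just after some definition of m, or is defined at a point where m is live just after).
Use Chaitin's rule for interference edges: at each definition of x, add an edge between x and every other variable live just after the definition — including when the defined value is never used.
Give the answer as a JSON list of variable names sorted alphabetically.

Answer: ["h", "p", "t"]

Working:
def/use:
  n0: {h,m} / ∅
  n1: {p,t} / ∅
  n2: {h} / {h,m}
  n3: {m} / {m,p}
  n4: {m,u} / {m}
  n5: {t} / ∅

Liveness:
  n0: in=∅ out={h,m}
  n1: in={m} out={m,p}
  n2: in={h,m} out=∅
  n3: in={m,p} out=∅
  n4: in={m} out=∅
  n5: in=∅ out=∅

Interference:
  h: {m}
  m: {h,p,t}
  p: {m,t}
  t: {m,p}
  u: ∅

N(m) = ["h", "p", "t"]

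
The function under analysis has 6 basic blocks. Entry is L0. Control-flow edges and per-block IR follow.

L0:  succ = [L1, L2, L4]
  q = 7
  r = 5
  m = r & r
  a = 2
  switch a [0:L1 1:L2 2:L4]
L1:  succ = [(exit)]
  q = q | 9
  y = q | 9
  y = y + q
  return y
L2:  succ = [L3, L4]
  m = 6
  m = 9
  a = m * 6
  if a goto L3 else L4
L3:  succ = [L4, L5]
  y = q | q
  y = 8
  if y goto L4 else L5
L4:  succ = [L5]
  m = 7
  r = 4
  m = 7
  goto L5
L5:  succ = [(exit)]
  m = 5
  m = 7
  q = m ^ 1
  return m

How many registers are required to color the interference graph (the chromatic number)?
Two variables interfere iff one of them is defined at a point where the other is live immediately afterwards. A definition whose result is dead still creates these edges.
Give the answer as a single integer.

Answer: 2

Analysis:
Per-block:
  L0: def={a,m,q,r} ue=∅
  L1: def={q,y} ue={q}
  L2: def={a,m} ue=∅
  L3: def={y} ue={q}
  L4: def={m,r} ue=∅
  L5: def={m,q} ue=∅

Liveness:
  live L0: ∅→{q}
  live L1: {q}→∅
  live L2: {q}→{q}
  live L3: {q}→∅
  live L4: ∅→∅
  live L5: ∅→∅

Conflict graph:
  a: {q}
  m: {q}
  q: {a,m,r,y}
  r: {q}
  y: {q}

Colouring:
  lower bound: {a,q} mutually conflict ⇒ χ ≥ 2
  2-colouring: r0={q}  r1={a,m,r,y}
  χ = 2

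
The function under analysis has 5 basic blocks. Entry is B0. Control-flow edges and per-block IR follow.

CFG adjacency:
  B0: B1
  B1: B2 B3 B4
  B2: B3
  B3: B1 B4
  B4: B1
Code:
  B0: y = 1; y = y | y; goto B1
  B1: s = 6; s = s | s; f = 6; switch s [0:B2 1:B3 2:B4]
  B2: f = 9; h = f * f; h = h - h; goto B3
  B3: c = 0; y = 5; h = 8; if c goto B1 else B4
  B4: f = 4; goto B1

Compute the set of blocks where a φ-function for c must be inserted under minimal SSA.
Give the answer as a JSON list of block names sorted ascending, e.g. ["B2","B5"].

idom tree: B1←B0 B2←B1 B3←B1 B4←B1
Dom at joins:
  B1: preds {B0,B3,B4}: {B0} ∩ {B0,B1,B3} ∩ {B0,B1,B4} = {B0}; idom=B0
  B3: preds {B1,B2}: {B0,B1} ∩ {B0,B1,B2} = {B0,B1}; idom=B1
  B4: preds {B1,B3}: {B0,B1} ∩ {B0,B1,B3} = {B0,B1}; idom=B1

DF derivation:
  join B1 pred B0: · stop@B0
  join B1 pred B3: B3→B1 stop@B0
  join B1 pred B4: B4→B1 stop@B0
  join B3 pred B1: · stop@B1
  join B3 pred B2: B2 stop@B1
  join B4 pred B1: · stop@B1
  join B4 pred B3: B3 stop@B1
  B0 → ∅
  B1 → {B1}
  B2 → {B3}
  B3 → {B1,B4}
  B4 → {B1}

φ for c: defs {B3}
  DF⁺ = {B1,B4}

Answer: ["B1", "B4"]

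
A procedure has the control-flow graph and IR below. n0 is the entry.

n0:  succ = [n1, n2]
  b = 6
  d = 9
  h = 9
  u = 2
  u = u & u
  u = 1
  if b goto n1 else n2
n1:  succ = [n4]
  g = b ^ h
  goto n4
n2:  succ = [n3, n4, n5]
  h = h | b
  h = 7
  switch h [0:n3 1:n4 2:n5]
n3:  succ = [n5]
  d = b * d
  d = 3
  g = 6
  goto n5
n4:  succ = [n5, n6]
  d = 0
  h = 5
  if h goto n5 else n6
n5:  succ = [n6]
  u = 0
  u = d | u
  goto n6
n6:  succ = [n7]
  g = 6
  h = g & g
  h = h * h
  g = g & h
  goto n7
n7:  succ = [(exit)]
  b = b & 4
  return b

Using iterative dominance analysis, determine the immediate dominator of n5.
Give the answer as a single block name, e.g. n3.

Answer: n0

Derivation:
idom tree: n1←n0 n2←n0 n3←n2 n4←n0 n5←n0 n6←n0 n7←n6
Join-block Dom:
  n4: preds {n1,n2}: {n0,n1} ∩ {n0,n2} = {n0}; idom=n0
  n5: preds {n2,n3,n4}: {n0,n2} ∩ {n0,n2,n3} ∩ {n0,n4} = {n0}; idom=n0
  n6: preds {n4,n5}: {n0,n4} ∩ {n0,n5} = {n0}; idom=n0

idom(n5) = n0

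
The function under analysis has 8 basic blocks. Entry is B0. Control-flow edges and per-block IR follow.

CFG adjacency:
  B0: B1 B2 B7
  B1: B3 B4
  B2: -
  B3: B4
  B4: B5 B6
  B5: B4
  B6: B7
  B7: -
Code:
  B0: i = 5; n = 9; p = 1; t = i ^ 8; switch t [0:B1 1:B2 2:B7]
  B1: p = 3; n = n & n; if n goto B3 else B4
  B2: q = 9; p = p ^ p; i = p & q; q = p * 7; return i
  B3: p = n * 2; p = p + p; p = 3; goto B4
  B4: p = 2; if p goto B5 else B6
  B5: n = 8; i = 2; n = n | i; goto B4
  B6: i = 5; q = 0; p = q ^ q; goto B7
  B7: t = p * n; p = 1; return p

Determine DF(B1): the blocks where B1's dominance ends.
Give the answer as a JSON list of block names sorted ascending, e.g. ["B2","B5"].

idom tree: B1←B0 B2←B0 B3←B1 B4←B1 B5←B4 B6←B4 B7←B0
Join-block Dom:
  B4: preds {B1,B3,B5}: {B0,B1} ∩ {B0,B1,B3} ∩ {B0,B1,B4,B5} = {B0,B1}; idom=B1
  B7: preds {B0,B6}: {B0} ∩ {B0,B1,B4,B6} = {B0}; idom=B0

Frontier:
  join B4 pred B1: · stop@B1
  join B4 pred B3: B3 stop@B1
  join B4 pred B5: B5→B4 stop@B1
  join B7 pred B0: · stop@B0
  join B7 pred B6: B6→B4→B1 stop@B0
  DF(B0)=∅
  DF(B1)={B7}
  DF(B2)=∅
  DF(B3)={B4}
  DF(B4)={B4,B7}
  DF(B5)={B4}
  DF(B6)={B7}
  DF(B7)=∅

DF(B1) = ["B7"]

Answer: ["B7"]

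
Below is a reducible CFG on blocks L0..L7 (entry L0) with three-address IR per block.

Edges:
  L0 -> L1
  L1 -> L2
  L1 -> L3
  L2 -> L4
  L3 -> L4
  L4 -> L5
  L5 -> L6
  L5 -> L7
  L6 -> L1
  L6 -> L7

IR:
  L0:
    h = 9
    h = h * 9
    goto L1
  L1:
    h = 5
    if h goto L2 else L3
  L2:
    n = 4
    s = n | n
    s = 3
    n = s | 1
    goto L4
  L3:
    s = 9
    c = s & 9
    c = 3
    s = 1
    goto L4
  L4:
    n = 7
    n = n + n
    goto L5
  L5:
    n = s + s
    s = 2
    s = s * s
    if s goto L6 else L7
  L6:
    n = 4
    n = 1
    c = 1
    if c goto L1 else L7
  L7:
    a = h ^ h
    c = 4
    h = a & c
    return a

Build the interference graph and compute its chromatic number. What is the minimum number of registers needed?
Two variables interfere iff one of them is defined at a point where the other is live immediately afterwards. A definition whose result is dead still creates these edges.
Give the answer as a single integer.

Per-block:
  L0: {h} / ∅
  L1: {h} / ∅
  L2: {n,s} / ∅
  L3: {c,s} / ∅
  L4: {n} / ∅
  L5: {n,s} / {s}
  L6: {c,n} / ∅
  L7: {a,c,h} / {h}

Live sets:
  L0 li=∅ lo=∅
  L1 li=∅ lo={h}
  L2 li={h} lo={h,s}
  L3 li={h} lo={h,s}
  L4 li={h,s} lo={h,s}
  L5 li={h,s} lo={h}
  L6 li={h} lo={h}
  L7 li={h} lo=∅

Interfere edges:
  a: {c,h}
  c: {a,h}
  h: {a,c,n,s}
  n: {h,s}
  s: {h,n}

Colouring:
  lower bound: {a,c,h} mutually conflict ⇒ χ ≥ 3
  assign a→R1 c→R2 h→R0 n→R1 s→R2 — no edge inside a register ⇒ χ ≤ 3
  χ = 3

Answer: 3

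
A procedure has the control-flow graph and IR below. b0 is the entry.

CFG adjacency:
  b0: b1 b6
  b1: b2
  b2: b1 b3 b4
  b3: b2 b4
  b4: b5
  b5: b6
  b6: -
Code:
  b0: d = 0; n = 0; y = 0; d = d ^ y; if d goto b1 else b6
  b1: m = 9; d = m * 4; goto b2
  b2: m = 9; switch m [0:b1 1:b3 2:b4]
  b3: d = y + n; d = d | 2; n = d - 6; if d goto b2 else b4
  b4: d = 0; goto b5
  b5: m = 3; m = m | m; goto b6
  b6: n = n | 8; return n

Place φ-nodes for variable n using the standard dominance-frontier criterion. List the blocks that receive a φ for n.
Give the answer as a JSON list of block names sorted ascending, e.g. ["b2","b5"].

Answer: ["b1", "b2", "b4", "b6"]

Working:
idom tree: b1←b0 b2←b1 b3←b2 b4←b2 b5←b4 b6←b0
Dom∩ at merges:
  b1: preds {b0,b2}: {b0} ∩ {b0,b1,b2} = {b0}; idom=b0
  b2: preds {b1,b3}: {b0,b1} ∩ {b0,b1,b2,b3} = {b0,b1}; idom=b1
  b4: preds {b2,b3}: {b0,b1,b2} ∩ {b0,b1,b2,b3} = {b0,b1,b2}; idom=b2
  b6: preds {b0,b5}: {b0} ∩ {b0,b1,b2,b4,b5} = {b0}; idom=b0

Frontier:
  join b1 pred b0: · stop@b0
  join b1 pred b2: b2→b1 stop@b0
  join b2 pred b1: · stop@b1
  join b2 pred b3: b3→b2 stop@b1
  join b4 pred b2: · stop@b2
  join b4 pred b3: b3 stop@b2
  join b6 pred b0: · stop@b0
  join b6 pred b5: b5→b4→b2→b1 stop@b0
  DF(b0)=∅
  DF(b1)={b1,b6}
  DF(b2)={b1,b2,b6}
  DF(b3)={b2,b4}
  DF(b4)={b6}
  DF(b5)={b6}
  DF(b6)=∅

φ for n: defs {b0,b3,b6}
  DF⁺ = {b1,b2,b4,b6}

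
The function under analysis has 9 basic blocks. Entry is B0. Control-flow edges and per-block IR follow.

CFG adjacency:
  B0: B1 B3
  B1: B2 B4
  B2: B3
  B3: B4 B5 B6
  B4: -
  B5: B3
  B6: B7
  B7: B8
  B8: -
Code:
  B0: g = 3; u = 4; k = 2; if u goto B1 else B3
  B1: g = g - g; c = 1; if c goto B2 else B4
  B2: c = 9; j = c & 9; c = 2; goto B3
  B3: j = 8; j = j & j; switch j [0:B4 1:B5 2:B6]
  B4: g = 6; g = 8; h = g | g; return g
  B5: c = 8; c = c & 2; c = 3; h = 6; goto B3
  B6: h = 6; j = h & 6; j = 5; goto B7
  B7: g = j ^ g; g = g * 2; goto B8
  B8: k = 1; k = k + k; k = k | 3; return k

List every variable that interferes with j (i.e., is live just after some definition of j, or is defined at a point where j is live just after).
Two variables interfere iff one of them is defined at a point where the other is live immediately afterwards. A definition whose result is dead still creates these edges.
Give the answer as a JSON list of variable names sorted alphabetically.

Per-block:
  B0: {g,k,u} / ∅
  B1: {c,g} / {g}
  B2: {c,j} / ∅
  B3: {j} / ∅
  B4: {g,h} / ∅
  B5: {c,h} / ∅
  B6: {h,j} / ∅
  B7: {g} / {g,j}
  B8: {k} / ∅

Liveness:
  live B0: ∅→{g}
  live B1: {g}→{g}
  live B2: {g}→{g}
  live B3: {g}→{g}
  live B4: ∅→∅
  live B5: {g}→{g}
  live B6: {g}→{g,j}
  live B7: {g,j}→∅
  live B8: ∅→∅

Interference:
  c: {g}
  g: {c,h,j,k,u}
  h: {g}
  j: {g}
  k: {g,u}
  u: {g,k}

N(j) = ["g"]

Answer: ["g"]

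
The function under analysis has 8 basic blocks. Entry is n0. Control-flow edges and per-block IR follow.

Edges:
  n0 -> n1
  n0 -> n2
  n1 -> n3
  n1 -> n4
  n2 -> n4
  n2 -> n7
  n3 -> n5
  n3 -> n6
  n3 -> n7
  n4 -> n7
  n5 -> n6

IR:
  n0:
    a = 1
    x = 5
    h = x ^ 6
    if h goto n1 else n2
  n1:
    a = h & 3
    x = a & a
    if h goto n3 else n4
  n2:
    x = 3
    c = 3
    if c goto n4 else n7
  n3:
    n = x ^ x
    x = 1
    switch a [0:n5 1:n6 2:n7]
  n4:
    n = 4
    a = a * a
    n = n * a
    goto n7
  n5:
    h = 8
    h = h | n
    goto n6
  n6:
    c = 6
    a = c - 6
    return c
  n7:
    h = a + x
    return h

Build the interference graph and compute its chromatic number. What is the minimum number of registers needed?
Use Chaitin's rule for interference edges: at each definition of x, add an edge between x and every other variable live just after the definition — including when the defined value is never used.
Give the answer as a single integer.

Answer: 4

Analysis:
Block summaries:
  n0 def {a,h,x} use ∅
  n1 def {a,x} use {h}
  n2 def {c,x} use ∅
  n3 def {n,x} use {a,x}
  n4 def {a,n} use {a}
  n5 def {h} use {n}
  n6 def {a,c} use ∅
  n7 def {h} use {a,x}

Liveness:
  live n0: ∅→{a,h}
  live n1: {h}→{a,x}
  live n2: {a}→{a,x}
  live n3: {a,x}→{a,n,x}
  live n4: {a,x}→{a,x}
  live n5: {n}→∅
  live n6: ∅→∅
  live n7: {a,x}→∅

Interference:
  a: {c,h,n,x}
  c: {a,x}
  h: {a,n,x}
  n: {a,h,x}
  x: {a,c,h,n}

Chromatic number:
  clique {a,h,n,x} ⇒ need ≥ 4
  assign a→r0 c→r2 h→r2 n→r3 x→r1 — no edge inside a register ⇒ χ ≤ 4
  χ = 4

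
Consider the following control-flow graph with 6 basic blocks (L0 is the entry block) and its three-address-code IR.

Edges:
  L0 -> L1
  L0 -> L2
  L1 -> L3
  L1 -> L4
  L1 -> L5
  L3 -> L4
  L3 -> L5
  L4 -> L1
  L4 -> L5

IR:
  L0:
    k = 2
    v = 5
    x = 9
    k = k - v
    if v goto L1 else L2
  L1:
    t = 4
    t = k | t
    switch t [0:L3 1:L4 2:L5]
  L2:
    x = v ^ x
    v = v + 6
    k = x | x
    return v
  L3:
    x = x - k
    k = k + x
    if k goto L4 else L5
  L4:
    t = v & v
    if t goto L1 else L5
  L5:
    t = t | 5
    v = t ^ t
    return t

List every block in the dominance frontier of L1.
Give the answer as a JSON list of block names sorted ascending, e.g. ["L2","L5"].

Answer: ["L1"]

Working:
idom tree: L1←L0 L2←L0 L3←L1 L4←L1 L5←L1
Dom∩ at merges:
  L1: preds {L0,L4}: {L0} ∩ {L0,L1,L4} = {L0}; idom=L0
  L4: preds {L1,L3}: {L0,L1} ∩ {L0,L1,L3} = {L0,L1}; idom=L1
  L5: preds {L1,L3,L4}: {L0,L1} ∩ {L0,L1,L3} ∩ {L0,L1,L4} = {L0,L1}; idom=L1

DF derivation:
  join L1 pred L0: · stop@L0
  join L1 pred L4: L4→L1 stop@L0
  join L4 pred L1: · stop@L1
  join L4 pred L3: L3 stop@L1
  join L5 pred L1: · stop@L1
  join L5 pred L3: L3 stop@L1
  join L5 pred L4: L4 stop@L1
  DF(L0)=∅
  DF(L1)={L1}
  DF(L2)=∅
  DF(L3)={L4,L5}
  DF(L4)={L1,L5}
  DF(L5)=∅

DF(L1) = ["L1"]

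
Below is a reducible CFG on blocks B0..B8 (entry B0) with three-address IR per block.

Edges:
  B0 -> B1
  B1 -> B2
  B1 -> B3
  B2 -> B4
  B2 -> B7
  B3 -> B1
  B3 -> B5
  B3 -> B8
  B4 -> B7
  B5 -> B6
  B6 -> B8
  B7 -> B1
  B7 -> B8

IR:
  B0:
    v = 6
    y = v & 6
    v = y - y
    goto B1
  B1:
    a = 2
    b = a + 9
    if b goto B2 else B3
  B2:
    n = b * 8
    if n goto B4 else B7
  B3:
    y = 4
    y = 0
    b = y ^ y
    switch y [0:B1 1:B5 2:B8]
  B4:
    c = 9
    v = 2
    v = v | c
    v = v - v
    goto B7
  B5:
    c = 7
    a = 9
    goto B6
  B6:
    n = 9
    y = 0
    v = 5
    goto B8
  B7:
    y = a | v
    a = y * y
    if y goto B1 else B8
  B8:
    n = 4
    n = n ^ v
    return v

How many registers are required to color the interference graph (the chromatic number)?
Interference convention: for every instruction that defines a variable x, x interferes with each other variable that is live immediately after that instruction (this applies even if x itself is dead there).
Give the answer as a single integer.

Answer: 4

Derivation:
def/use:
  B0: {v,y} / ∅
  B1: {a,b} / ∅
  B2: {n} / {b}
  B3: {b,y} / ∅
  B4: {c,v} / ∅
  B5: {a,c} / ∅
  B6: {n,v,y} / ∅
  B7: {a,y} / {a,v}
  B8: {n} / {v}

Live sets:
  B0 li=∅ lo={v}
  B1 li={v} lo={a,b,v}
  B2 li={a,b,v} lo={a,v}
  B3 li={v} lo={v}
  B4 li={a} lo={a,v}
  B5 li=∅ lo=∅
  B6 li=∅ lo={v}
  B7 li={a,v} lo={v}
  B8 li={v} lo=∅

Interfere edges:
  a: {b,c,n,v,y}
  b: {a,v,y}
  c: {a,v}
  n: {a,v}
  v: {a,b,c,n,y}
  y: {a,b,v}

Chromatic number:
  {a,b,v,y} pairwise interfere (4-clique) ⇒ χ ≥ 4
  assign a→R0 b→R2 c→R2 n→R2 v→R1 y→R3 — no edge inside a register ⇒ χ ≤ 4
  χ = 4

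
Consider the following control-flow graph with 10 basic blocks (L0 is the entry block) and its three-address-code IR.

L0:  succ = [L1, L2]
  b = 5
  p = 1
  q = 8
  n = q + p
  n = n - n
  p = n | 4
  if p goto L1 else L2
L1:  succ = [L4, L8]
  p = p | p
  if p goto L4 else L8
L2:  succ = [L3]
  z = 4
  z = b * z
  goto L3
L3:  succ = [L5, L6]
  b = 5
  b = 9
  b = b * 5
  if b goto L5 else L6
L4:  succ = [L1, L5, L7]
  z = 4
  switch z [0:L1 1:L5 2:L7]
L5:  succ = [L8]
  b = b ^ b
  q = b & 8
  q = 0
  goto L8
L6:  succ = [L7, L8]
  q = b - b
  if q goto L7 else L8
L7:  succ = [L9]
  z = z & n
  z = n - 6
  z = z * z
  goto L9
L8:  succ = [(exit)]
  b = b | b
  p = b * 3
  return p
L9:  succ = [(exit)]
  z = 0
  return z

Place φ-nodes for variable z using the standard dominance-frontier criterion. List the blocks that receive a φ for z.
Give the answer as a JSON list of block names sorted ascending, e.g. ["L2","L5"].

Answer: ["L1", "L5", "L7", "L8"]

Derivation:
idom tree: L1←L0 L2←L0 L3←L2 L4←L1 L5←L0 L6←L3 L7←L0 L8←L0 L9←L7
Dom at joins:
  L1: preds {L0,L4}: {L0} ∩ {L0,L1,L4} = {L0}; idom=L0
  L5: preds {L3,L4}: {L0,L2,L3} ∩ {L0,L1,L4} = {L0}; idom=L0
  L7: preds {L4,L6}: {L0,L1,L4} ∩ {L0,L2,L3,L6} = {L0}; idom=L0
  L8: preds {L1,L5,L6}: {L0,L1} ∩ {L0,L5} ∩ {L0,L2,L3,L6} = {L0}; idom=L0

DF derivation:
  L1←L0: walk · to L0
  L1←L4: walk L4→L1 to L0
  L5←L3: walk L3→L2 to L0
  L5←L4: walk L4→L1 to L0
  L7←L4: walk L4→L1 to L0
  L7←L6: walk L6→L3→L2 to L0
  L8←L1: walk L1 to L0
  L8←L5: walk L5 to L0
  L8←L6: walk L6→L3→L2 to L0
  L0 → ∅
  L1 → {L1,L5,L7,L8}
  L2 → {L5,L7,L8}
  L3 → {L5,L7,L8}
  L4 → {L1,L5,L7}
  L5 → {L8}
  L6 → {L7,L8}
  L7 → ∅
  L8 → ∅
  L9 → ∅

φ for z: defs {L2,L4,L7,L9}
  DF⁺ = {L1,L5,L7,L8}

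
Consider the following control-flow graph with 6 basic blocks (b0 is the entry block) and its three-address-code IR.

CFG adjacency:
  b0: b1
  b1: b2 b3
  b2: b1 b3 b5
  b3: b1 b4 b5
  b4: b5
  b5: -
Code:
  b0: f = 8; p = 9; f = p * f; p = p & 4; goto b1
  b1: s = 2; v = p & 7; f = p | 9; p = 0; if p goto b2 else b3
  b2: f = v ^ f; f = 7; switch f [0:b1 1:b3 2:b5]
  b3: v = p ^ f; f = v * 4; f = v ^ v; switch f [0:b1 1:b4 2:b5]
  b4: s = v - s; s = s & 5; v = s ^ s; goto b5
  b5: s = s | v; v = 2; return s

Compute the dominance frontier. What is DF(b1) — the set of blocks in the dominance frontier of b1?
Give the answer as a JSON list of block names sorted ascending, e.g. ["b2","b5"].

idom tree: b1←b0 b2←b1 b3←b1 b4←b3 b5←b1
Dom∩ at merges:
  b1: preds {b0,b2,b3}: {b0} ∩ {b0,b1,b2} ∩ {b0,b1,b3} = {b0}; idom=b0
  b3: preds {b1,b2}: {b0,b1} ∩ {b0,b1,b2} = {b0,b1}; idom=b1
  b5: preds {b2,b3,b4}: {b0,b1,b2} ∩ {b0,b1,b3} ∩ {b0,b1,b3,b4} = {b0,b1}; idom=b1

Frontier:
  join b1 pred b0: · stop@b0
  join b1 pred b2: b2→b1 stop@b0
  join b1 pred b3: b3→b1 stop@b0
  join b3 pred b1: · stop@b1
  join b3 pred b2: b2 stop@b1
  join b5 pred b2: b2 stop@b1
  join b5 pred b3: b3 stop@b1
  join b5 pred b4: b4→b3 stop@b1
  b0: DF=∅
  b1: DF={b1}
  b2: DF={b1,b3,b5}
  b3: DF={b1,b5}
  b4: DF={b5}
  b5: DF=∅

DF(b1) = ["b1"]

Answer: ["b1"]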